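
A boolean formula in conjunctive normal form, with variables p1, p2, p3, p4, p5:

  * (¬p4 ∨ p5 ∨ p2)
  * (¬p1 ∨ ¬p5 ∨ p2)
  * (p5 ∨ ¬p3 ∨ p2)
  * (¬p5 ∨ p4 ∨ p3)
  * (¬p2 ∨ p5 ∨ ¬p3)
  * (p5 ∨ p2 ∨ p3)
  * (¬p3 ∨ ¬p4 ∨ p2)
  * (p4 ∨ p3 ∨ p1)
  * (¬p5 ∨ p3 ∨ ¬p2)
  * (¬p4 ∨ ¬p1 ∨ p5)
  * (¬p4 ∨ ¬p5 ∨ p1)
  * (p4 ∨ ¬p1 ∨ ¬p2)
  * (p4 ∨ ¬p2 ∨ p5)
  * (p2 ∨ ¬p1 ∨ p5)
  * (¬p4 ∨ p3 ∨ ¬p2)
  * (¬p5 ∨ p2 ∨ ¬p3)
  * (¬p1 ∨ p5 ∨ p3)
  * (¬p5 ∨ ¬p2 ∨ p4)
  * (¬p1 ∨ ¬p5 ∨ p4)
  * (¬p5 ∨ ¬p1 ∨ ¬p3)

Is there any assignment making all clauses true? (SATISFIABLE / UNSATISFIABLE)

p5 = True:
  p4 = True:
    propagation gives p1=True, p2=True, p3=True; an empty clause results — contradiction.
  p4 = False:
    propagation gives p3=True, p2=True; an empty clause results — contradiction.
p5 = False:
  p2 = True:
    propagation gives p3=False, p4=True; an empty clause results — contradiction.
  p2 = False:
    propagation gives p4=False, p3=False; an empty clause results — contradiction.
Every branch closes, so no satisfying assignment exists.

UNSATISFIABLE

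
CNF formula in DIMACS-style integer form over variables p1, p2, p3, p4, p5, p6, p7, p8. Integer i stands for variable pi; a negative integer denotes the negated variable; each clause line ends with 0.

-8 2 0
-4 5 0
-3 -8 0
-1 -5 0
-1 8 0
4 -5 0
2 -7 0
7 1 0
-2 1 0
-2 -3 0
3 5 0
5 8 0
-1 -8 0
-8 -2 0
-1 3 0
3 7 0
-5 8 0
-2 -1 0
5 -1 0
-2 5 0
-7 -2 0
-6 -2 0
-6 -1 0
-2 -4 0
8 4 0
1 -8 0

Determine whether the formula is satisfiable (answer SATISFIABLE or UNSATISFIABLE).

p1 = True:
  propagation gives p5=False; an empty clause results — contradiction.
p1 = False:
  propagation gives p7=True, p2=True; an empty clause results — contradiction.
Every branch closes, so no satisfying assignment exists.

UNSATISFIABLE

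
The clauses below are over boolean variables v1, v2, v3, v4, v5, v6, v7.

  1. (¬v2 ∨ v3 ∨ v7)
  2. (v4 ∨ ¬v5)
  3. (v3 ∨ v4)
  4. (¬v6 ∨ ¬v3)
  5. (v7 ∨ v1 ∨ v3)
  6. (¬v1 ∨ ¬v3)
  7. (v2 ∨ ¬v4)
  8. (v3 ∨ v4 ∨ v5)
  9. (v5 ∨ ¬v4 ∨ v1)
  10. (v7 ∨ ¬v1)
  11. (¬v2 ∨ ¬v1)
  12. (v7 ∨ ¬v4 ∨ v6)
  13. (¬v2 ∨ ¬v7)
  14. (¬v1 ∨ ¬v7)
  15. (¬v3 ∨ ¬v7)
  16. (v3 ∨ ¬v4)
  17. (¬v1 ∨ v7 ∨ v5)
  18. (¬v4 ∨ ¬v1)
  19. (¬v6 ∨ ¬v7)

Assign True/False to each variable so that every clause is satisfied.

v1=0  v2=1  v3=1  v4=0  v5=0  v6=0  v7=0

Set v1 = False and propagate.
For the remaining variables, v2 = True, v3 = True, v4 = False, v5 = False, v6 = False, v7 = False works.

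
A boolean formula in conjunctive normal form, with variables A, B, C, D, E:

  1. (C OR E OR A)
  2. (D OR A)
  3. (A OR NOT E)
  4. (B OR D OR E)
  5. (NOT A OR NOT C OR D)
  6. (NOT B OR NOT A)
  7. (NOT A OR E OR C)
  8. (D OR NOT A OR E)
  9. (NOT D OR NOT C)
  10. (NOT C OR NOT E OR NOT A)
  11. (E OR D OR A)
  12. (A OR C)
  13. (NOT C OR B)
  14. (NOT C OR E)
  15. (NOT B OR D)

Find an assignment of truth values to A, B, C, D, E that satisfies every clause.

Set A = True and propagate.
  then B is forced to False.
  then C is forced to False.
  then E is forced to True.
D is now unconstrained; take D = True.
Every clause has at least one true literal under this assignment.

A=1, B=0, C=0, D=1, E=1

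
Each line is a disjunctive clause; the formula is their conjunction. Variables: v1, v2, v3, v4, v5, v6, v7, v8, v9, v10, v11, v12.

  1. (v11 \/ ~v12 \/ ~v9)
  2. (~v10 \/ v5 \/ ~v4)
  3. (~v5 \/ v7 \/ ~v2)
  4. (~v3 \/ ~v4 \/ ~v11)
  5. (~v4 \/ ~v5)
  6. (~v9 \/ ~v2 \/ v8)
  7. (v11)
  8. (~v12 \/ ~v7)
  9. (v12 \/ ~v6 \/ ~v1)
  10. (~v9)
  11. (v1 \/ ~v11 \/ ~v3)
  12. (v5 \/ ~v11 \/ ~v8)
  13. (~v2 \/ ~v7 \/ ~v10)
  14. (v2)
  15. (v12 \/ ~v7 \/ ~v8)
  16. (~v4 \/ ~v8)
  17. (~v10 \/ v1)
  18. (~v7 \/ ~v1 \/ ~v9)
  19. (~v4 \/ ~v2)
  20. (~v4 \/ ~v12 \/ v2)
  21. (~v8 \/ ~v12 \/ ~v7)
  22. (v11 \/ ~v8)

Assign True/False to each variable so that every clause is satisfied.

v1 = T, v2 = T, v3 = F, v4 = F, v5 = F, v6 = F, v7 = F, v8 = F, v9 = F, v10 = T, v11 = T, v12 = T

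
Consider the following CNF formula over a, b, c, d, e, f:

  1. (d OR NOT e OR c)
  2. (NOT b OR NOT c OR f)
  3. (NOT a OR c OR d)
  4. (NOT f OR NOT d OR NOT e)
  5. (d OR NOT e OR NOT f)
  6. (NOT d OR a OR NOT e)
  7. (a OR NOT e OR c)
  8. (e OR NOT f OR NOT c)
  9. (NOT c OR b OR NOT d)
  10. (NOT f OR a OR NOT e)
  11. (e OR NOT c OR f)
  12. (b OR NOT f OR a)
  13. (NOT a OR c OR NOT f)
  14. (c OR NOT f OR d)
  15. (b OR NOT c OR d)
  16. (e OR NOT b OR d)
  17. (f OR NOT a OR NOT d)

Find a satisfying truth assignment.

a=False, b=True, c=False, d=True, e=False, f=False

Branch on a: take a = False.
For the remaining variables, b = True, c = False, d = True, e = False, f = False works.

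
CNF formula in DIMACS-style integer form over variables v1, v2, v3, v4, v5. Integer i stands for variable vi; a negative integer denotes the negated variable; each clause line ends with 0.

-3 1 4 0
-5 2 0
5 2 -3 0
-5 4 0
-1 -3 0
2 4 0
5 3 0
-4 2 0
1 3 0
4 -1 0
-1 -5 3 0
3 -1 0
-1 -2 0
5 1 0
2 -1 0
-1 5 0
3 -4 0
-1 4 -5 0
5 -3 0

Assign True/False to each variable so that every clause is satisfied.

v1=False, v2=True, v3=True, v4=True, v5=True

Check each clause:
  1. (v4 | v1 | ~v3) — v4 is true.
  2. (~v5 | v2) — v2 is true.
  3. (v5 | v2 | ~v3) — v5 is true.
  4. (~v5 | v4) — v4 is true.
  5. (~v1 | ~v3) — ~v1 is true.
  6. (v2 | v4) — v2 is true.
  7. (v3 | v5) — v3 is true.
  8. (~v4 | v2) — v2 is true.
  9. (v1 | v3) — v3 is true.
  10. (~v1 | v4) — v4 is true.
  11. (v3 | ~v1 | ~v5) — v3 is true.
  12. (~v1 | v3) — v3 is true.
  13. (~v1 | ~v2) — ~v1 is true.
  14. (v1 | v5) — v5 is true.
  15. (~v1 | v2) — v2 is true.
  16. (~v1 | v5) — v5 is true.
  17. (~v4 | v3) — v3 is true.
  18. (~v5 | ~v1 | v4) — v4 is true.
  19. (~v3 | v5) — v5 is true.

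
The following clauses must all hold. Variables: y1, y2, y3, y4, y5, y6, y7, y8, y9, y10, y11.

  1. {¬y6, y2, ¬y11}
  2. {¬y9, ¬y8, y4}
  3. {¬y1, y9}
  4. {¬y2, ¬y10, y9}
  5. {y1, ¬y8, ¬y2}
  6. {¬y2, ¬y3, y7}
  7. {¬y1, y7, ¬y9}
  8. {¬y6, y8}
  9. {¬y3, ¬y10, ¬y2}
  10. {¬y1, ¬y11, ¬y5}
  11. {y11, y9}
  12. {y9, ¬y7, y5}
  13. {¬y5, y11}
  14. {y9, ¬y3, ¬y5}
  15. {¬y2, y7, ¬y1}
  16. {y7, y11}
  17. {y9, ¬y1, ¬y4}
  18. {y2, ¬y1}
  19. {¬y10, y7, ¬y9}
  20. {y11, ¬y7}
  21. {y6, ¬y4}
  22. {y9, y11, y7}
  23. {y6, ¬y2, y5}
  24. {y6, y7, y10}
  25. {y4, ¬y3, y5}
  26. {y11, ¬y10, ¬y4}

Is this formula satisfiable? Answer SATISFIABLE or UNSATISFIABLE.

SATISFIABLE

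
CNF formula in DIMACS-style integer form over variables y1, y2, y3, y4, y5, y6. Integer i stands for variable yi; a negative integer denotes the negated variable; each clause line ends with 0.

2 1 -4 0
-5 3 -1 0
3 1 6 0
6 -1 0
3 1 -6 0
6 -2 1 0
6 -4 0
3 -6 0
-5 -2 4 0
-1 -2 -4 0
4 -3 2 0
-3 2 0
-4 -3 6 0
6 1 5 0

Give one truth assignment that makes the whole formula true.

Branch on y1: take y1 = False.
Try y2 = True.
  then y6 is forced to True.
  then y3 is forced to True.
The remaining clauses are satisfied by y4 = True, y5 = True.
Every clause has at least one true literal under this assignment.

y1=False, y2=True, y3=True, y4=True, y5=True, y6=True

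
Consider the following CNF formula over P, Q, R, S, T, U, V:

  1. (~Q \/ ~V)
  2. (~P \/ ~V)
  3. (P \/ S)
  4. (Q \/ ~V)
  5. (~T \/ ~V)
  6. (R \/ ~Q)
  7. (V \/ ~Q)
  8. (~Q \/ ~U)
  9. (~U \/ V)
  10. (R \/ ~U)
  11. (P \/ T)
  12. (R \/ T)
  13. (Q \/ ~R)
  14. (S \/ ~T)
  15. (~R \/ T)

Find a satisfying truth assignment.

S occurs only positively in the remaining clauses — set S = True.
U occurs only negated in the remaining clauses — set U = False.
Set P = True and propagate.
  then V is forced to False.
  then Q is forced to False.
  then R is forced to False.
  then T is forced to True.

P=T, Q=F, R=F, S=T, T=T, U=F, V=F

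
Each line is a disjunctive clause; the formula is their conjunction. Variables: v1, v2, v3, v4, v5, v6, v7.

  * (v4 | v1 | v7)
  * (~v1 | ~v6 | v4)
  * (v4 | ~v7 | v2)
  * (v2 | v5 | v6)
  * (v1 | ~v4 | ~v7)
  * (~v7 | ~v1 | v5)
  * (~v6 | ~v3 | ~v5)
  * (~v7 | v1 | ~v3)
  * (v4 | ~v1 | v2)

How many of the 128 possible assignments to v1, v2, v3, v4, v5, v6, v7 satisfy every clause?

40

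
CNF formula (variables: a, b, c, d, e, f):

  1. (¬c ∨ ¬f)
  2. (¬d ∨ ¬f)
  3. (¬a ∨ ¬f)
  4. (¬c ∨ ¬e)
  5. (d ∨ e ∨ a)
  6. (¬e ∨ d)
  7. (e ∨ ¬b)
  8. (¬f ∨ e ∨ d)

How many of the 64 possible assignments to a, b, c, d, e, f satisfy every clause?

10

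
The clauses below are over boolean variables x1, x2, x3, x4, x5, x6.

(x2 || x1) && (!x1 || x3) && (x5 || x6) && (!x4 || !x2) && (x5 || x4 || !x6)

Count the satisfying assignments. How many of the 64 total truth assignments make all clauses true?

Case analysis on x1 and x2:
  x1=T, x2=T: remaining (x3,x4,x5,x6) ∈ {(T,F,T,F); (T,F,T,T)} — 2.
  x1=T, x2=F: 5 of the 16 assignments to (x3,x4,x5,x6) work.
  x1=F, x2=T: remaining (x3,x4,x5,x6) ∈ {(F,F,T,F); (F,F,T,T); (T,F,T,F); (T,F,T,T)} — 4.
  x1=F, x2=F: a clause becomes empty — 0.
Total: 2 + 5 + 4 + 0 = 11.

11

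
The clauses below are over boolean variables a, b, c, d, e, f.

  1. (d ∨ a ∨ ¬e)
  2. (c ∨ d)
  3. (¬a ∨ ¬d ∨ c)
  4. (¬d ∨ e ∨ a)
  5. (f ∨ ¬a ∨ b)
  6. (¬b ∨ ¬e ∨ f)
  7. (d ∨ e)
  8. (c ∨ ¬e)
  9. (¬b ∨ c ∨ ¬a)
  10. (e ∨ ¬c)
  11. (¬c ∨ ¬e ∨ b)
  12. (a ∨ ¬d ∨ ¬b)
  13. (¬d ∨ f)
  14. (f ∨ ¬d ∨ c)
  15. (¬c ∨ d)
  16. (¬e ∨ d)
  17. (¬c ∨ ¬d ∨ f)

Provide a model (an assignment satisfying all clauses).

a=True, b=True, c=True, d=True, e=True, f=True

f occurs only positively in the remaining clauses — set f = True.
Try a = True.
Set b = True and propagate.
  then c is forced to True.
  then e is forced to True.
  then d is forced to True.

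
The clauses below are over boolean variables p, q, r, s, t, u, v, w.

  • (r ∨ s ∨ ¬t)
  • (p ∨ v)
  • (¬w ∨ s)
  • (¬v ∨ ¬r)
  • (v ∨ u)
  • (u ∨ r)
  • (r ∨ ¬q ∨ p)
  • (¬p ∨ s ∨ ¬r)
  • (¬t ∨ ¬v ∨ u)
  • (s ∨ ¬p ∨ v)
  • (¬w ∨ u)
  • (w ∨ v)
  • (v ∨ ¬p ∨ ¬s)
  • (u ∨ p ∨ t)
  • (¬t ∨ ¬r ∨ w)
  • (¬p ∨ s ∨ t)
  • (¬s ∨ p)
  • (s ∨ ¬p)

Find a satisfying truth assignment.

p = 1, q = 0, r = 0, s = 1, t = 1, u = 1, v = 1, w = 0

Check each clause:
  1. (r ∨ s ∨ ¬t) — s is true.
  2. (p ∨ v) — p is true.
  3. (¬w ∨ s) — ¬w is true.
  4. (¬r ∨ ¬v) — ¬r is true.
  5. (v ∨ u) — u is true.
  6. (u ∨ r) — u is true.
  7. (r ∨ ¬q ∨ p) — p is true.
  8. (s ∨ ¬p ∨ ¬r) — s is true.
  9. (¬t ∨ ¬v ∨ u) — u is true.
  10. (s ∨ v ∨ ¬p) — s is true.
  11. (¬w ∨ u) — ¬w is true.
  12. (v ∨ w) — v is true.
  13. (¬p ∨ ¬s ∨ v) — v is true.
  14. (p ∨ t ∨ u) — p is true.
  15. (w ∨ ¬r ∨ ¬t) — ¬r is true.
  16. (s ∨ t ∨ ¬p) — s is true.
  17. (¬s ∨ p) — p is true.
  18. (s ∨ ¬p) — s is true.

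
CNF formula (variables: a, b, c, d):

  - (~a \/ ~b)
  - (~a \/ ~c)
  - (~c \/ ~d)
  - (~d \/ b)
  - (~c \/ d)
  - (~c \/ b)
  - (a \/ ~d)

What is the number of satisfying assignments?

3

Satisfying assignments:
  a=0 b=0 c=0 d=0
  a=0 b=1 c=0 d=0
  a=1 b=0 c=0 d=0
That's 3 in total.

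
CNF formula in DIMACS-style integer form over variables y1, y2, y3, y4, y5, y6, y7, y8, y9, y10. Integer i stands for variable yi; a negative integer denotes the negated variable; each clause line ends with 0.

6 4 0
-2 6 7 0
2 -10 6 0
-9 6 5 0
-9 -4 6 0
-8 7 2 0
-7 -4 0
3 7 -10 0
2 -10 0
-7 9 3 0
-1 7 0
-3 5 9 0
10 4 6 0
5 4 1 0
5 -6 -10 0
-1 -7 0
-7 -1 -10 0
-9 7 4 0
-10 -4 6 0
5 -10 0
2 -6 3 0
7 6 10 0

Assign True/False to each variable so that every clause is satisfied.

y1=0, y2=1, y3=1, y4=1, y5=1, y6=1, y7=0, y8=0, y9=1, y10=1

Pure literal: y5 appears only positively; assign y5 = True.
Pure literal: y8 appears only negated; assign y8 = False.
Try y1 = False.
For the remaining variables, y2 = True, y3 = True, y4 = True, y6 = True, y7 = False, y9 = True, y10 = True works.
Every clause has at least one true literal under this assignment.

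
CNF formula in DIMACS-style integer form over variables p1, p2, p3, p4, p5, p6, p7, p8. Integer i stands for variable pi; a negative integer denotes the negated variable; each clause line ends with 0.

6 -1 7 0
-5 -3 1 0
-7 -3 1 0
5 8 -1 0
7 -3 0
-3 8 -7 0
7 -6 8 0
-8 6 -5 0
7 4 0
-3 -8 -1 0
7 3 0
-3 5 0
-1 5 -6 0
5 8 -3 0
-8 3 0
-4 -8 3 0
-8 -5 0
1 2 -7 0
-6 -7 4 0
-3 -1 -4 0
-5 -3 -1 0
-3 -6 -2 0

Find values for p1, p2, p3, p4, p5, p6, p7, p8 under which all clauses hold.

Set p1 = True and propagate.
The remaining clauses are satisfied by p2 = False, p3 = False, p4 = True, p5 = True, p6 = True, p7 = True, p8 = False.
Check each clause:
  1. (p7 || p6 || !p1) — p7 is true.
  2. (!p5 || p1 || !p3) — p1 is true.
  3. (p1 || !p3 || !p7) — !p3 is true.
  4. (!p1 || p8 || p5) — p5 is true.
  5. (!p3 || p7) — !p3 is true.
  6. (!p7 || p8 || !p3) — !p3 is true.
  7. (p7 || !p6 || p8) — p7 is true.
  8. (p6 || !p5 || !p8) — !p8 is true.
  9. (p7 || p4) — p4 is true.
  10. (!p8 || !p3 || !p1) — !p8 is true.
  11. (p3 || p7) — p7 is true.
  12. (!p3 || p5) — !p3 is true.
  13. (p5 || !p6 || !p1) — p5 is true.
  14. (p5 || p8 || !p3) — !p3 is true.
  15. (!p8 || p3) — !p8 is true.
  16. (!p8 || p3 || !p4) — !p8 is true.
  17. (!p8 || !p5) — !p8 is true.
  18. (p1 || !p7 || p2) — p1 is true.
  19. (p4 || !p6 || !p7) — p4 is true.
  20. (!p3 || !p4 || !p1) — !p3 is true.
  21. (!p5 || !p1 || !p3) — !p3 is true.
  22. (!p3 || !p2 || !p6) — !p3 is true.

p1=T, p2=F, p3=F, p4=T, p5=T, p6=T, p7=T, p8=F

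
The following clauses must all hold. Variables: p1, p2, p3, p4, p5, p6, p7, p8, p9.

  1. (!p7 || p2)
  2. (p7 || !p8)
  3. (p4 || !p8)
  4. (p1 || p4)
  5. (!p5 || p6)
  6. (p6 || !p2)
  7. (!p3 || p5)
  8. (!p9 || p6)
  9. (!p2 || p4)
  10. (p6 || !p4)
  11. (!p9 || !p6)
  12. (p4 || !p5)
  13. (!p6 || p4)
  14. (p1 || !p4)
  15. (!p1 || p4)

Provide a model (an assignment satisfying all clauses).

Pure literal: p9 appears only negated; assign p9 = False.
Branch on p1: take p1 = True.
  then p4 is forced to True.
  then p6 is forced to True.
Set p2 = True and propagate.
Set p3 = True and propagate.
  then p5 is forced to True.
For the remaining variables, p7 = True, p8 = True works.
Every clause has at least one true literal under this assignment.

p1=T, p2=T, p3=T, p4=T, p5=T, p6=T, p7=T, p8=T, p9=F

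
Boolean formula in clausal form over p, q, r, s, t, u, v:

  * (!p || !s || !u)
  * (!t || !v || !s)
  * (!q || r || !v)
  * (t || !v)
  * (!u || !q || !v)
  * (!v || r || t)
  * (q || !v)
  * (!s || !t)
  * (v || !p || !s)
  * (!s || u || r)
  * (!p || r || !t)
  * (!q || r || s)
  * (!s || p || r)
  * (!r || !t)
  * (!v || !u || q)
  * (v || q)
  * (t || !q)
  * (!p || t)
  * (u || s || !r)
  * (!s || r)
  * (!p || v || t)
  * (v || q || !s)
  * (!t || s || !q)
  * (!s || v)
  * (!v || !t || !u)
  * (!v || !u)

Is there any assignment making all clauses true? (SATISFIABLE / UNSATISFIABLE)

UNSATISFIABLE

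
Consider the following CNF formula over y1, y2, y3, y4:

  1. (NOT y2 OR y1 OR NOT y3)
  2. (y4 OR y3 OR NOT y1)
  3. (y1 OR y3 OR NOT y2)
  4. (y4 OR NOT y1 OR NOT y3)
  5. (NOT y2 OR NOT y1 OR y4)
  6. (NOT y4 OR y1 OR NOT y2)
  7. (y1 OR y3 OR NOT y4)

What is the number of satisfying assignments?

The models are:
  y1=F y2=F y3=F y4=F
  y1=F y2=F y3=T y4=F
  y1=F y2=F y3=T y4=T
  y1=T y2=F y3=F y4=T
  y1=T y2=F y3=T y4=T
  y1=T y2=T y3=F y4=T
  y1=T y2=T y3=T y4=T
That's 7 in total.

7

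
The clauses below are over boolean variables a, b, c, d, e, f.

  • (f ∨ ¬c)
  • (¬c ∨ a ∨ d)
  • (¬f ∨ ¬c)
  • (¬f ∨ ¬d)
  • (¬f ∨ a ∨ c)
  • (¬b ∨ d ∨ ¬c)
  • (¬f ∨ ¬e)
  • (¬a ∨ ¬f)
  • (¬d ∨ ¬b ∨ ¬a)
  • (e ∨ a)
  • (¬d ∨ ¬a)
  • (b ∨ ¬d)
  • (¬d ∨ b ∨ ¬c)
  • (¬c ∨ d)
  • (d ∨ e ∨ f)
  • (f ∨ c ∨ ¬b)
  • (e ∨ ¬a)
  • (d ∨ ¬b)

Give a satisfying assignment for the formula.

a=False  b=False  c=False  d=False  e=True  f=False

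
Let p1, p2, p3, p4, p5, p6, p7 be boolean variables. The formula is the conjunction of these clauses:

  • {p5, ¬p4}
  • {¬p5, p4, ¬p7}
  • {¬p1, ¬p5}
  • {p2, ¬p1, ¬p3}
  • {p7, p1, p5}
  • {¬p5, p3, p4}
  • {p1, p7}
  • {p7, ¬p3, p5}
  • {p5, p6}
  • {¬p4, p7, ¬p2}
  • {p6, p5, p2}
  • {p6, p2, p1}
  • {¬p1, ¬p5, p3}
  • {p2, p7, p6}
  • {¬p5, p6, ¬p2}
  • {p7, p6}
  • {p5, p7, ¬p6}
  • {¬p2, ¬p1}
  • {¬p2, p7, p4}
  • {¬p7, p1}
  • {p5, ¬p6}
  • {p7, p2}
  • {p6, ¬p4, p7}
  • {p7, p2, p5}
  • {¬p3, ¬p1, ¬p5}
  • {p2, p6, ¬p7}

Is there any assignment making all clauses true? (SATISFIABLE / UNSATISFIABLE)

p5 = True:
  propagation gives p1=False, p7=True; an empty clause results — contradiction.
p5 = False:
  propagation gives p4=False, p6=True; an empty clause results — contradiction.
Every branch closes, so no satisfying assignment exists.

UNSATISFIABLE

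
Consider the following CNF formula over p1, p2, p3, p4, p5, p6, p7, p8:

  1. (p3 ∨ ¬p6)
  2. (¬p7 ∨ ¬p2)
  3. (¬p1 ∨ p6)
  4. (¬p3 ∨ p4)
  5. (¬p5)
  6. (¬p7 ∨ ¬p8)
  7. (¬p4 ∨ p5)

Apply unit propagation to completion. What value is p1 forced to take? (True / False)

False

Unit clause (¬p5) sets p5 = False.
From (¬p4 ∨ p5) and p5 = False: p4 = False.
(p4 ∨ ¬p3) with p4 = False leaves only ¬p3, so p3 = False.
In (p3 ∨ ¬p6), p3 is now false; ¬p6 must hold, so p6 = False.
In (¬p1 ∨ p6), p6 is now false; ¬p1 must hold, so p1 = False.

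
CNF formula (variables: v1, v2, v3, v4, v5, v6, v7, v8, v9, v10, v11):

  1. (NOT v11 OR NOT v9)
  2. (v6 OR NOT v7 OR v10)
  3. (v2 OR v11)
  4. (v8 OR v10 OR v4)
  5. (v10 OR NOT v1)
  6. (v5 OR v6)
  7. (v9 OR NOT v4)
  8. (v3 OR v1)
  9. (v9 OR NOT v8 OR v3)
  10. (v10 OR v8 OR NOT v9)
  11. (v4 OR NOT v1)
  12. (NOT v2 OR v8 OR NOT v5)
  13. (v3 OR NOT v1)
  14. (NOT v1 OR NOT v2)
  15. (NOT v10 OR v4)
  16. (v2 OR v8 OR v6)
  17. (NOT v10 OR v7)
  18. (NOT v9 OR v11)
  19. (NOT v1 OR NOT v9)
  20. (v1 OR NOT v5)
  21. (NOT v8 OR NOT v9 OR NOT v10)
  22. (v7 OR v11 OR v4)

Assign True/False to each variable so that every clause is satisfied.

v3 occurs only positively in the remaining clauses — set v3 = True.
Pure literal: v6 appears only positively; assign v6 = True.
Branch on v1: take v1 = False.
  then v5 is forced to False.
Set v2 = False and propagate.
  then v11 is forced to True.
  then v9 is forced to False.
  then v4 is forced to False.
  then v10 is forced to False.
  then v8 is forced to True.
v7 is now unconstrained; take v7 = False.
Every clause has at least one true literal under this assignment.
Check each clause:
  1. (NOT v11 OR NOT v9) — NOT v9 is true.
  2. (NOT v7 OR v10 OR v6) — NOT v7 is true.
  3. (v2 OR v11) — v11 is true.
  4. (v4 OR v8 OR v10) — v8 is true.
  5. (v10 OR NOT v1) — NOT v1 is true.
  6. (v5 OR v6) — v6 is true.
  7. (NOT v4 OR v9) — NOT v4 is true.
  8. (v3 OR v1) — v3 is true.
  9. (v9 OR NOT v8 OR v3) — v3 is true.
  10. (v10 OR NOT v9 OR v8) — v8 is true.
  11. (NOT v1 OR v4) — NOT v1 is true.
  12. (NOT v2 OR v8 OR NOT v5) — v8 is true.
  13. (NOT v1 OR v3) — v3 is true.
  14. (NOT v1 OR NOT v2) — NOT v1 is true.
  15. (v4 OR NOT v10) — NOT v10 is true.
  16. (v6 OR v2 OR v8) — v8 is true.
  17. (NOT v10 OR v7) — NOT v10 is true.
  18. (v11 OR NOT v9) — v11 is true.
  19. (NOT v9 OR NOT v1) — NOT v1 is true.
  20. (NOT v5 OR v1) — NOT v5 is true.
  21. (NOT v9 OR NOT v8 OR NOT v10) — NOT v10 is true.
  22. (v7 OR v11 OR v4) — v11 is true.

v1=False, v2=False, v3=True, v4=False, v5=False, v6=True, v7=False, v8=True, v9=False, v10=False, v11=True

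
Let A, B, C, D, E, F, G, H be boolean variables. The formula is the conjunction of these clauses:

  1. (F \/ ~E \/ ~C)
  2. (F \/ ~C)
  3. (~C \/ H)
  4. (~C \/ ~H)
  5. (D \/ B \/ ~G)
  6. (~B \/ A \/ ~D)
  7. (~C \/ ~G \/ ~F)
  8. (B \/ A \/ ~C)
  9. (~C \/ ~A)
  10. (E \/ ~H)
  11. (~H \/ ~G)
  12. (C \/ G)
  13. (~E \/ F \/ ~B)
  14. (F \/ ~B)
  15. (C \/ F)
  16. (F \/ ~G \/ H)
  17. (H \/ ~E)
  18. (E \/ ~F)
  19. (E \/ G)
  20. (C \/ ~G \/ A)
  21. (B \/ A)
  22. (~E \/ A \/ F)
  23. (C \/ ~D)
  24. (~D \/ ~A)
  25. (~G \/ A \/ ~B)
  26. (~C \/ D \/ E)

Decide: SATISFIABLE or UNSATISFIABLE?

C = True:
  propagation gives F=True, H=True; an empty clause results — contradiction.
C = False:
  propagation gives G=True, H=False, F=True, E=False; an empty clause results — contradiction.
Every branch closes, so no satisfying assignment exists.

UNSATISFIABLE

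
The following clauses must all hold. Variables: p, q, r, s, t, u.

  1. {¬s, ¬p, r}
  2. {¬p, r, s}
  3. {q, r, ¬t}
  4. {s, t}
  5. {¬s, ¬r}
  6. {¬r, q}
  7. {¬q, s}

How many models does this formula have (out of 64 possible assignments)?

6

The models are:
  p=0 q=0 r=0 s=1 t=0 u=0
  p=0 q=0 r=0 s=1 t=0 u=1
  p=0 q=1 r=0 s=1 t=0 u=0
  p=0 q=1 r=0 s=1 t=0 u=1
  p=0 q=1 r=0 s=1 t=1 u=0
  p=0 q=1 r=0 s=1 t=1 u=1
That's 6 in total.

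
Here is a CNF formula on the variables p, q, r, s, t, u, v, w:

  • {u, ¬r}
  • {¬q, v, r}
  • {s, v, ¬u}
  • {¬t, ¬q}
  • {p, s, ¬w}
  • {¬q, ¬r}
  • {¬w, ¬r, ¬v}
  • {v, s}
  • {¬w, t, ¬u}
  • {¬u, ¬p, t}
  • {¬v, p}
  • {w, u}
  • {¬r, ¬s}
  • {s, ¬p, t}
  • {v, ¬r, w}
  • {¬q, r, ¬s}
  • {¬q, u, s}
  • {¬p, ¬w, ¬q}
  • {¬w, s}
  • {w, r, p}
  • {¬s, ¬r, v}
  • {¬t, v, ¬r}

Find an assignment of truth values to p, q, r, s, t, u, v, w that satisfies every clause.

p=1  q=0  r=0  s=0  t=1  u=1  v=1  w=0

Check each clause:
  1. {¬r, u} — ¬r is true.
  2. {v, ¬q, r} — ¬q is true.
  3. {s, v, ¬u} — v is true.
  4. {¬t, ¬q} — ¬q is true.
  5. {p, ¬w, s} — ¬w is true.
  6. {¬r, ¬q} — ¬r is true.
  7. {¬r, ¬v, ¬w} — ¬w is true.
  8. {s, v} — v is true.
  9. {¬w, ¬u, t} — ¬w is true.
  10. {t, ¬u, ¬p} — t is true.
  11. {p, ¬v} — p is true.
  12. {u, w} — u is true.
  13. {¬r, ¬s} — ¬s is true.
  14. {¬p, s, t} — t is true.
  15. {v, ¬r, w} — ¬r is true.
  16. {¬q, r, ¬s} — ¬s is true.
  17. {u, s, ¬q} — ¬q is true.
  18. {¬q, ¬p, ¬w} — ¬w is true.
  19. {s, ¬w} — ¬w is true.
  20. {w, r, p} — p is true.
  21. {¬s, v, ¬r} — ¬s is true.
  22. {¬t, ¬r, v} — ¬r is true.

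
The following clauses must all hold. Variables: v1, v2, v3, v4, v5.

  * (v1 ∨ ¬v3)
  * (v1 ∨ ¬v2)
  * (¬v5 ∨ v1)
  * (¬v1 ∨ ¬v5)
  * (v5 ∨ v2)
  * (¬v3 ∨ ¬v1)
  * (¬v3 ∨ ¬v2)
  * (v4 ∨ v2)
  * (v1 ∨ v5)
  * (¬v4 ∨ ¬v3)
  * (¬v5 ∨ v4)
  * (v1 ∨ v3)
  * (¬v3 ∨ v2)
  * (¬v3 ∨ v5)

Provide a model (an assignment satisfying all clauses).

v1=1, v2=1, v3=0, v4=1, v5=0

Try v1 = True.
  then v5 is forced to False.
  then v2 is forced to True.
  then v3 is forced to False.
v4 is now unconstrained; take v4 = True.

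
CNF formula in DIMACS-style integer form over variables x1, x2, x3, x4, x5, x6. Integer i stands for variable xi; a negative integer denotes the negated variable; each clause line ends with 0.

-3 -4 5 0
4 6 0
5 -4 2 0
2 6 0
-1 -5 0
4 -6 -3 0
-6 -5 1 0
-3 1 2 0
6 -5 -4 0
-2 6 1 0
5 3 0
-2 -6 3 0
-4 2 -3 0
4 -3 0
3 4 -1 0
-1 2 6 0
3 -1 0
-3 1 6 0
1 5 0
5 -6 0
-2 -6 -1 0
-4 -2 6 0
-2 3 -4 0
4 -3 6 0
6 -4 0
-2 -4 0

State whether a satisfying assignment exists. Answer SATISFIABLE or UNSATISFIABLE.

UNSATISFIABLE

x6 = True:
  propagation gives x5=True, x1=False; an empty clause results — contradiction.
x6 = False:
  propagation gives x4=True; an empty clause results — contradiction.
Every branch closes, so no satisfying assignment exists.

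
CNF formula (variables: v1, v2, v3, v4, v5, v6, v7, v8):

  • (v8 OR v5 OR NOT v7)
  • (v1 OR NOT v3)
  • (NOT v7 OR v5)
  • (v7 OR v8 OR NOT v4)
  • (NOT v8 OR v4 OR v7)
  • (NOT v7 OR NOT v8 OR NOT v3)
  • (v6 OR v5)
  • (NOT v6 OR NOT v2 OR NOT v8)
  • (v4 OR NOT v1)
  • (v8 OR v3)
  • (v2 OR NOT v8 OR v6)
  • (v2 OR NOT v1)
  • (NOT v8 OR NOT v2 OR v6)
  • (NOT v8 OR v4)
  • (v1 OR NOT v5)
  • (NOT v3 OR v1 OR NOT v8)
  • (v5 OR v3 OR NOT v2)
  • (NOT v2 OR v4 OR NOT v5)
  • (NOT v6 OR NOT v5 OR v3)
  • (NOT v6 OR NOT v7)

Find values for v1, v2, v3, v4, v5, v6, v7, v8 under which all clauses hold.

v1 = True  v2 = True  v3 = True  v4 = True  v5 = True  v6 = False  v7 = True  v8 = False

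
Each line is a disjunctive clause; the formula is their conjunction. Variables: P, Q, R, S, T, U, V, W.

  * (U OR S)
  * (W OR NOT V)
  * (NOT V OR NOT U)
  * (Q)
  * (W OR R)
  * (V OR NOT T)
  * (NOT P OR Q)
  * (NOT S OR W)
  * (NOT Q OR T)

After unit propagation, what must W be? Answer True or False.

(Q) stands alone — Q = True.
From (T OR NOT Q) and Q = True: T = True.
From (V OR NOT T) and T = True: V = True.
In (NOT V OR W), NOT V is now false; W must hold, so W = True.

True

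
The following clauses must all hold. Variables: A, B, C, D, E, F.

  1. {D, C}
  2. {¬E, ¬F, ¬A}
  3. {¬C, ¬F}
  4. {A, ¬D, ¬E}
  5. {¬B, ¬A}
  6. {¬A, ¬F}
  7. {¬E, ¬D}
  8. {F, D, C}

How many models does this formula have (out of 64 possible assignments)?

Case analysis on A and D:
  A=T, D=T: remaining (B,C,E,F) ∈ {(F,F,F,F); (F,T,F,F)} — 2.
  A=T, D=F: remaining (B,C,E,F) ∈ {(F,T,F,F); (F,T,T,F)} — 2.
  A=F, D=T: B free; 3 ways for (C,E,F) × 2^1 = 6.
  A=F, D=F: remaining (B,C,E,F) ∈ {(F,T,F,F); (F,T,T,F); (T,T,F,F); (T,T,T,F)} — 4.
Total: 2 + 2 + 6 + 4 = 14.

14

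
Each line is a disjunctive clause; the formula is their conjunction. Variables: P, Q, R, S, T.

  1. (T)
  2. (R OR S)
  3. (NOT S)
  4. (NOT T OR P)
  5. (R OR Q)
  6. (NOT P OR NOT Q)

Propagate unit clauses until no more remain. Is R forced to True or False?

Unit clause (T) sets T = True.
(NOT S) stands alone — S = False.
(S OR R): since S = False, the clause reduces to (R). R = True.

True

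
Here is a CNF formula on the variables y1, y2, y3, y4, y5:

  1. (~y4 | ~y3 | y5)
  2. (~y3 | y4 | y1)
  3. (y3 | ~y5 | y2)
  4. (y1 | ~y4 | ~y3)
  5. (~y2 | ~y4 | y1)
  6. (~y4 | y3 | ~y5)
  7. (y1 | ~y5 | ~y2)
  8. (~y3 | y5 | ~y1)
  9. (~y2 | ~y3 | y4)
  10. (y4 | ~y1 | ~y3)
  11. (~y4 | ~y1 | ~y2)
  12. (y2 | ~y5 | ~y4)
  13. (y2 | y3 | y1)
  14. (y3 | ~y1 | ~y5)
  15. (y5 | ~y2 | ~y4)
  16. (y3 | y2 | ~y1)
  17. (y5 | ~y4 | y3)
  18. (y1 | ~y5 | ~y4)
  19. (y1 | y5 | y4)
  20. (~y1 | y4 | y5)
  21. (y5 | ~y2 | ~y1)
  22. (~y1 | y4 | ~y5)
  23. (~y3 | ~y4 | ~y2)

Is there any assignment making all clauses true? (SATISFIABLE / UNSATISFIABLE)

y4 = True:
  y5 = True:
    propagation gives y3=True, y1=True, y2=False; an empty clause results — contradiction.
  y5 = False:
    propagation gives y3=False; an empty clause results — contradiction.
y4 = False:
  y1 = True:
    propagation gives y3=False, y5=False; an empty clause results — contradiction.
  y1 = False:
    propagation gives y3=False, y2=True, y5=False; an empty clause results — contradiction.
Every branch closes, so no satisfying assignment exists.

UNSATISFIABLE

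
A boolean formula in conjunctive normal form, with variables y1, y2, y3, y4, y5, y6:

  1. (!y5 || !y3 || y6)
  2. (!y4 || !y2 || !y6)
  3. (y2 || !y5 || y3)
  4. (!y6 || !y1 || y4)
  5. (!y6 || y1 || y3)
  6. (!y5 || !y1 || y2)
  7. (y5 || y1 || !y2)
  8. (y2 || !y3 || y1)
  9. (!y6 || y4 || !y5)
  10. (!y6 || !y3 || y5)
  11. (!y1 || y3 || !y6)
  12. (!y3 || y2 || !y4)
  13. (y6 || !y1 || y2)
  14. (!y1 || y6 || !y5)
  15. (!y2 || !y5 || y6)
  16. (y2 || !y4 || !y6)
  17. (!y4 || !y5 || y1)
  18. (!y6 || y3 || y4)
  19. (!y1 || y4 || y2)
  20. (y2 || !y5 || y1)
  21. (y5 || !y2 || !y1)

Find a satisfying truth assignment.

y1 = F  y2 = F  y3 = F  y4 = T  y5 = F  y6 = F

Check each clause:
  1. (!y3 || !y5 || y6) — !y5 is true.
  2. (!y4 || !y2 || !y6) — !y6 is true.
  3. (y2 || y3 || !y5) — !y5 is true.
  4. (y4 || !y1 || !y6) — !y6 is true.
  5. (y1 || !y6 || y3) — !y6 is true.
  6. (!y5 || y2 || !y1) — !y5 is true.
  7. (y5 || y1 || !y2) — !y2 is true.
  8. (y1 || y2 || !y3) — !y3 is true.
  9. (!y6 || !y5 || y4) — !y6 is true.
  10. (!y6 || !y3 || y5) — !y3 is true.
  11. (!y1 || !y6 || y3) — !y6 is true.
  12. (!y3 || !y4 || y2) — !y3 is true.
  13. (!y1 || y2 || y6) — !y1 is true.
  14. (y6 || !y1 || !y5) — !y5 is true.
  15. (!y2 || !y5 || y6) — !y5 is true.
  16. (!y6 || y2 || !y4) — !y6 is true.
  17. (!y5 || !y4 || y1) — !y5 is true.
  18. (y4 || !y6 || y3) — !y6 is true.
  19. (y4 || y2 || !y1) — y4 is true.
  20. (y1 || !y5 || y2) — !y5 is true.
  21. (y5 || !y2 || !y1) — !y1 is true.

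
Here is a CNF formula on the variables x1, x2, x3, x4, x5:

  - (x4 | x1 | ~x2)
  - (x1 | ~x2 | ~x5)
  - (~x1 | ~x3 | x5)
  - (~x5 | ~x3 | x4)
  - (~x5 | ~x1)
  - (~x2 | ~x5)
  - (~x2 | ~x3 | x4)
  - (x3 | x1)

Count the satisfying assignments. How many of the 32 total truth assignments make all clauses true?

8

Case analysis on x1 and x5:
  x1=T, x5=T: a clause becomes empty — 0.
  x1=T, x5=F: remaining (x2,x3,x4) ∈ {(F,F,F); (F,F,T); (T,F,F); (T,F,T)} — 4.
  x1=F, x5=T: remaining (x2,x3,x4) ∈ {(F,T,T)} — 1.
  x1=F, x5=F: remaining (x2,x3,x4) ∈ {(F,T,F); (F,T,T); (T,T,T)} — 3.
Total: 0 + 4 + 1 + 3 = 8.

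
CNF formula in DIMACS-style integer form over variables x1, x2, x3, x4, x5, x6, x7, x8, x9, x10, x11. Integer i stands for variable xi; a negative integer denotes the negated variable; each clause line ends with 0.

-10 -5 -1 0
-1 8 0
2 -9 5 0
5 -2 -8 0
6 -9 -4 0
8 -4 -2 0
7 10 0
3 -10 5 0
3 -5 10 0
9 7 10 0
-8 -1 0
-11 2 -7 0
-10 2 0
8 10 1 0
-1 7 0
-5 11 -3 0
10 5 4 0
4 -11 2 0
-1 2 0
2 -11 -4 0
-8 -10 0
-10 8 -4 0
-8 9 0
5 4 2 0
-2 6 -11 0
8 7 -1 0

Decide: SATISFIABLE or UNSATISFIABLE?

Pure literal: x6 appears only positively; assign x6 = True.
Try x1 = False.
Set x2 = True and propagate.
Set x3 = True and propagate.
For the remaining variables, x4 = False, x5 = False, x7 = True, x8 = False, x9 = False, x10 = True, x11 = True works.
Every clause has at least one true literal under this assignment.
So x1=0, x2=1, x3=1, x4=0, x5=0, x6=1, x7=1, x8=0, x9=0, x10=1, x11=1 is a satisfying assignment.

SATISFIABLE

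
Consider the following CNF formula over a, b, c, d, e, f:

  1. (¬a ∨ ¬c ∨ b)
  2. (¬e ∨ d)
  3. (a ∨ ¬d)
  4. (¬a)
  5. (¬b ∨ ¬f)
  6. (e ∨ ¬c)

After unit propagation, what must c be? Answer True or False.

(¬a) stands alone — a = False.
From (¬d ∨ a) and a = False: d = False.
In (¬e ∨ d), d is now false; ¬e must hold, so e = False.
(e ∨ ¬c) with e = False leaves only ¬c, so c = False.

False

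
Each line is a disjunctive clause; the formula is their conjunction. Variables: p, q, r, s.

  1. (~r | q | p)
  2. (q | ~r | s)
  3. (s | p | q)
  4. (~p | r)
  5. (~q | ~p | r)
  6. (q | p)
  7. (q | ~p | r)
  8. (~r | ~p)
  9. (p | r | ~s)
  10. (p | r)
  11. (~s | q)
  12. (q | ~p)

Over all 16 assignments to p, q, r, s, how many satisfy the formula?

2

The models are:
  p=0 q=1 r=1 s=0
  p=0 q=1 r=1 s=1
Count: 2.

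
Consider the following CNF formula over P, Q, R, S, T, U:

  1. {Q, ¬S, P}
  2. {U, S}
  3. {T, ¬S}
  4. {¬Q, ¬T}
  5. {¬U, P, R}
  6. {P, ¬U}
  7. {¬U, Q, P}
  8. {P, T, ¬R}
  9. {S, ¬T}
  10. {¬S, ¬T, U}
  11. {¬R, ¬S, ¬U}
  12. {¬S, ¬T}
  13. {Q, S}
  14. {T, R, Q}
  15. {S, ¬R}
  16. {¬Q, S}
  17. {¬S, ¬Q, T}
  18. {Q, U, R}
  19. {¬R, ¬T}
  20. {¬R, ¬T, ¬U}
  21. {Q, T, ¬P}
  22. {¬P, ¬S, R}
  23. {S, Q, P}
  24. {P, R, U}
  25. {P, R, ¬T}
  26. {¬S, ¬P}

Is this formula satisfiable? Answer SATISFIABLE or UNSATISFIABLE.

S = True:
  propagation gives T=True; an empty clause results — contradiction.
S = False:
  propagation gives U=True, P=True, T=False, Q=True; an empty clause results — contradiction.
Every branch closes, so no satisfying assignment exists.

UNSATISFIABLE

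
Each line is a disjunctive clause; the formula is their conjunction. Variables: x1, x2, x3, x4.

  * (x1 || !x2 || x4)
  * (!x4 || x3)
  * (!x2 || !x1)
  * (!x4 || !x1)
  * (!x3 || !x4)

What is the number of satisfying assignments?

4

The models are:
  x1=F x2=F x3=F x4=F
  x1=F x2=F x3=T x4=F
  x1=T x2=F x3=F x4=F
  x1=T x2=F x3=T x4=F
That's 4 in total.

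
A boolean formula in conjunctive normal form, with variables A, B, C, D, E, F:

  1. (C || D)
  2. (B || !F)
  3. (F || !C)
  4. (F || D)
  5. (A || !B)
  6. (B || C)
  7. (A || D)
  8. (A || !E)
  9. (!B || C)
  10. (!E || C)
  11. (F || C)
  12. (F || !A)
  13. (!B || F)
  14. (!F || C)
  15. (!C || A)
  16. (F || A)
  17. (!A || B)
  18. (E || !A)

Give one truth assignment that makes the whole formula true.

A=1, B=1, C=1, D=0, E=1, F=1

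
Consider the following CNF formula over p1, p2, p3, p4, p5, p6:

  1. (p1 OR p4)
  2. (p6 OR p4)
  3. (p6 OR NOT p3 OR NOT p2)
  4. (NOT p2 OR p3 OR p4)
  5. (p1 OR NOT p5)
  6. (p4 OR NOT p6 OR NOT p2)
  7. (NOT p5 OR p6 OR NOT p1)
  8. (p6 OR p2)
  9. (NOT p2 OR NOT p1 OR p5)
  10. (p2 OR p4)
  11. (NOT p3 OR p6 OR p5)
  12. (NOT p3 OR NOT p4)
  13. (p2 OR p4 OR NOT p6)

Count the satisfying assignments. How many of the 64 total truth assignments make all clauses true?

6

Satisfying assignments:
  p1=F p2=F p3=F p4=T p5=F p6=T
  p1=F p2=T p3=F p4=T p5=F p6=F
  p1=F p2=T p3=F p4=T p5=F p6=T
  p1=T p2=F p3=F p4=T p5=F p6=T
  p1=T p2=F p3=F p4=T p5=T p6=T
  p1=T p2=T p3=F p4=T p5=T p6=T
That's 6 in total.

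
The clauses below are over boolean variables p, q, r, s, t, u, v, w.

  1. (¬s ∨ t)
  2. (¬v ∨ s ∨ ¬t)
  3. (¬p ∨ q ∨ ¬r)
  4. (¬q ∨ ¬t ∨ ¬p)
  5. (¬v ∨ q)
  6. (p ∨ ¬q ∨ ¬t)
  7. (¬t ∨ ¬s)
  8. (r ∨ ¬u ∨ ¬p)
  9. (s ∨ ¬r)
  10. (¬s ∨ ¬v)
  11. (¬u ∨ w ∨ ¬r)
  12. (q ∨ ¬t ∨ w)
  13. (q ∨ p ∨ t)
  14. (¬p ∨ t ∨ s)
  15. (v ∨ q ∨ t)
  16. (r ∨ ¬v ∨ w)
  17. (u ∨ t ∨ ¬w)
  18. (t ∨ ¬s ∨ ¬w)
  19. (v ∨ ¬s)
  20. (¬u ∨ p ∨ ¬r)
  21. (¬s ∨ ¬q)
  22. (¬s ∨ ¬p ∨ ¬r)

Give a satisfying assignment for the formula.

Set p = False and propagate.
For the remaining variables, q = False, r = False, s = False, t = True, u = False, v = False, w = True works.
Every clause has at least one true literal under this assignment.

p = 0, q = 0, r = 0, s = 0, t = 1, u = 0, v = 0, w = 1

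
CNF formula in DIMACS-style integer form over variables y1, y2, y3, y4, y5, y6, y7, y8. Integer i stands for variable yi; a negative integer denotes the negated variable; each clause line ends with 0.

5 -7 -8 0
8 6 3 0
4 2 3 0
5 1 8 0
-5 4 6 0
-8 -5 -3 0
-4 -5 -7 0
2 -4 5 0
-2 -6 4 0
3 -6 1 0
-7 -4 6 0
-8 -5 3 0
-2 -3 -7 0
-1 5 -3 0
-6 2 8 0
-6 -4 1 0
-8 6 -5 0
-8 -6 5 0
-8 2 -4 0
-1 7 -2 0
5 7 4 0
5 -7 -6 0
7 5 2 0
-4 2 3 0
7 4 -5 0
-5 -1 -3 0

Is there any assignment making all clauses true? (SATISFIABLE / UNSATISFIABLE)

SATISFIABLE

Branch on y1: take y1 = False.
Set y2 = True and propagate.
For the remaining variables, y3 = False, y4 = True, y5 = False, y6 = False, y7 = False, y8 = True works.
Every clause has at least one true literal under this assignment.
So y1=F, y2=T, y3=F, y4=T, y5=F, y6=F, y7=F, y8=T is a satisfying assignment.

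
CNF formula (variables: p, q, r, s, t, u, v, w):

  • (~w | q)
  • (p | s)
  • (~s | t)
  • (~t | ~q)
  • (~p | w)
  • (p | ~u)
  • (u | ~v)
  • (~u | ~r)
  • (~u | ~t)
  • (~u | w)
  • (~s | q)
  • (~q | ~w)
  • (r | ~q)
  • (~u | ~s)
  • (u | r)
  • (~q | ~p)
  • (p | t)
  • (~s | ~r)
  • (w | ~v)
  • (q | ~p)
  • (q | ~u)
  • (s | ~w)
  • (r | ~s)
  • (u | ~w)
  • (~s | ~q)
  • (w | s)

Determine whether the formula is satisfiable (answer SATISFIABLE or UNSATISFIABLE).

UNSATISFIABLE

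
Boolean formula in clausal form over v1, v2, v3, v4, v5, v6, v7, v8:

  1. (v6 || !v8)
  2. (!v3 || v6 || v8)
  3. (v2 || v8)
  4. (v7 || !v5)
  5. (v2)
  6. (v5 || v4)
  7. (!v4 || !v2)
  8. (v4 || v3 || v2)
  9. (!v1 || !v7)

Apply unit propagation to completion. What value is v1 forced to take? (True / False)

False

(v2) stands alone — v2 = True.
(!v2 || !v4) with v2 = True leaves only !v4, so v4 = False.
In (v5 || v4), v4 is now false; v5 must hold, so v5 = True.
From (!v5 || v7) and v5 = True: v7 = True.
(!v7 || !v1) with v7 = True leaves only !v1, so v1 = False.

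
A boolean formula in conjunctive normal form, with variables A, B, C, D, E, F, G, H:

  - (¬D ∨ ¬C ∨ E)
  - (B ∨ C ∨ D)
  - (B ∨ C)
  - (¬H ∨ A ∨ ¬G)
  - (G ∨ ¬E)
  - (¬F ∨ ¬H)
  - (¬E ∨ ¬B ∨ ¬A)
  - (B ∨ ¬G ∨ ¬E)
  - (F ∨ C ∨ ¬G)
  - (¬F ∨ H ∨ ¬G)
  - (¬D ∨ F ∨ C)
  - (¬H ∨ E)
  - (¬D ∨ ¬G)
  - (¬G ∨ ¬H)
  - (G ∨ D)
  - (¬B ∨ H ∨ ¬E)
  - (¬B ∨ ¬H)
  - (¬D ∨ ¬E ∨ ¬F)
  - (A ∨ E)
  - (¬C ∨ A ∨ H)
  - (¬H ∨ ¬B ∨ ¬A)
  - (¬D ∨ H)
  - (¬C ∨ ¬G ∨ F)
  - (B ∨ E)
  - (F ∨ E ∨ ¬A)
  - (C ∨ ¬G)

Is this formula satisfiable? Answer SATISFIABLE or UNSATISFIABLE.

E = True:
  propagation gives G=True, B=True, A=False, H=False; an empty clause results — contradiction.
E = False:
  propagation gives H=False, A=True, D=False, G=True; an empty clause results — contradiction.
Every branch closes, so no satisfying assignment exists.

UNSATISFIABLE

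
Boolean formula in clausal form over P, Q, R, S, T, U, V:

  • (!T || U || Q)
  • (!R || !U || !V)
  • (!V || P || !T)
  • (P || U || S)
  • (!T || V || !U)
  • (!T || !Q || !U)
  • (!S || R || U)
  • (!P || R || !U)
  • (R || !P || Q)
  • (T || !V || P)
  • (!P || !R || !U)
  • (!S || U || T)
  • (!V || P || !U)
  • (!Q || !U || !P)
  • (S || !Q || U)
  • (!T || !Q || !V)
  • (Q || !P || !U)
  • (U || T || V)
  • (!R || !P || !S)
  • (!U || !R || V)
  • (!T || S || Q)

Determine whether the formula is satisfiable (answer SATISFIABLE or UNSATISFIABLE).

Branch on P: take P = False.
The remaining clauses are satisfied by Q = False, R = False, S = False, T = False, U = True, V = False.
So P = F, Q = F, R = F, S = F, T = F, U = T, V = F is a satisfying assignment.

SATISFIABLE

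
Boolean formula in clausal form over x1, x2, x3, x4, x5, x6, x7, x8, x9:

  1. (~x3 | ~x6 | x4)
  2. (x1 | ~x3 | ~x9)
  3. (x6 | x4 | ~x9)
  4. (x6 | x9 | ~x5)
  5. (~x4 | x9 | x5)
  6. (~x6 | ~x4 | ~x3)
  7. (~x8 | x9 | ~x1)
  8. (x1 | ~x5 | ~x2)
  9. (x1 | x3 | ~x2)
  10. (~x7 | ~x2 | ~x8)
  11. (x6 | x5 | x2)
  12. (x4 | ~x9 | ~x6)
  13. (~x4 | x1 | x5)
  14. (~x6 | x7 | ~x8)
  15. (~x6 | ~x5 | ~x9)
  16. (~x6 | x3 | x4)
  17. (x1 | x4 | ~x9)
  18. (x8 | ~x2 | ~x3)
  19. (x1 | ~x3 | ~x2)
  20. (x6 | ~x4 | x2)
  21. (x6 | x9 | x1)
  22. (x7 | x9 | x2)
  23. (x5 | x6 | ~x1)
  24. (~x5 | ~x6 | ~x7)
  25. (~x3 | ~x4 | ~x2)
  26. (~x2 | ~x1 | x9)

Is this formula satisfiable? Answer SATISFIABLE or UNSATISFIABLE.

Set x1 = True and propagate.
Set x2 = True and propagate.
  then x9 is forced to True.
Try x3 = False.
For the remaining variables, x4 = True, x5 = True, x6 = False, x7 = True, x8 = False works.
So x1 = True, x2 = True, x3 = False, x4 = True, x5 = True, x6 = False, x7 = True, x8 = False, x9 = True is a satisfying assignment.

SATISFIABLE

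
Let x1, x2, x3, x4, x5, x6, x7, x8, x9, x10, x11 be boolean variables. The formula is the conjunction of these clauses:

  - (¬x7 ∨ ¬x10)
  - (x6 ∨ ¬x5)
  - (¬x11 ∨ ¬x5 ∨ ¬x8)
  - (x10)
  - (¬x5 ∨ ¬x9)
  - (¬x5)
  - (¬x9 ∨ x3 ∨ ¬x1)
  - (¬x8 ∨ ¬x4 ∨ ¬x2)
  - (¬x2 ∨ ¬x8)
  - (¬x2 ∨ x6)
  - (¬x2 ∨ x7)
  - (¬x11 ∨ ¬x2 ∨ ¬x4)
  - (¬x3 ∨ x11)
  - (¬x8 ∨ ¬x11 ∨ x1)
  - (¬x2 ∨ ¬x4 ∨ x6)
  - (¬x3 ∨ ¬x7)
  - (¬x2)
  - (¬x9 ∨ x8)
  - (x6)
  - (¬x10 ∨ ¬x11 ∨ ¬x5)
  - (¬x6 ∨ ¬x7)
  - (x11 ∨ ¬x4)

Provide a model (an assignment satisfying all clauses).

(x10) is a unit clause, so x10 = True.
The clause (¬x7) is unit: x7 must be False.
(¬x5) is a unit clause, so x5 = False.
Unit propagation: (¬x2) forces x2 = False.
The clause (x6) is unit: x6 must be True.
Pure literal: x4 appears only negated; assign x4 = False.
Pure literal: x9 appears only negated; assign x9 = False.
Try x1 = True.
Branch on x3: take x3 = True.
  then x11 is forced to True.
x8 is now unconstrained; take x8 = True.

x1=True  x2=False  x3=True  x4=False  x5=False  x6=True  x7=False  x8=True  x9=False  x10=True  x11=True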